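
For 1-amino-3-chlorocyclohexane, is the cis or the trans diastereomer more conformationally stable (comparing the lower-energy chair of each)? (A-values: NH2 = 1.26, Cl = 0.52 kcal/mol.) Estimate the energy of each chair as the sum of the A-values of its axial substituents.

At 1,3 positions (parity same): cis → (e,e or a,a); trans → (a,e or e,a).
Best chair for cis: E = 0.00 kcal/mol; best chair for trans: E = 0.52 kcal/mol.
The cis isomer is lower by 0.52 kcal/mol.

cis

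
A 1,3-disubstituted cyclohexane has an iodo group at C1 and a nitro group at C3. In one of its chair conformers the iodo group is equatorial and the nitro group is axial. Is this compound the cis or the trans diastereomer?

trans

C1 and C3 have the same parity, so their axial bonds point in the same direction.
With same-parity carbons, two substituents on the same face are both axial or both equatorial; opposite faces give one of each.
Here the groups are equatorial/axial → opposite face → trans.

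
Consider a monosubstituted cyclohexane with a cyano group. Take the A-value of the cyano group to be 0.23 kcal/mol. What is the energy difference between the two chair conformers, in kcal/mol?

A monosubstituted cyclohexane has one chair with the cyano group axial (E = A = 0.23 kcal/mol) and one with it equatorial (E = 0).
ΔE = 0.23 − 0 = 0.23 kcal/mol.

0.23 kcal/mol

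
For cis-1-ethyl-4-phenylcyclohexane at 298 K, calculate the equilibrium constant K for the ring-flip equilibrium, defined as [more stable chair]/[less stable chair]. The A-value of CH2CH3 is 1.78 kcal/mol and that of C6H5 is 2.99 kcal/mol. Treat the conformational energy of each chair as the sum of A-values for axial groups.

K ≈ 7.72

C1 and C4 have opposite parity, so for the cis isomer the two substituents are one axial and one equatorial in each chair.
Chair I (ethyl axial, phenyl equatorial): E = 1.78 kcal/mol; chair II (ethyl equatorial, phenyl axial): E = 2.99 kcal/mol.
ΔG = 1.21 kcal/mol between the two chairs.
K = exp(ΔG/RT) with R = 1.987×10⁻³ kcal mol⁻¹ K⁻¹ and T = 298 K gives K ≈ 7.72.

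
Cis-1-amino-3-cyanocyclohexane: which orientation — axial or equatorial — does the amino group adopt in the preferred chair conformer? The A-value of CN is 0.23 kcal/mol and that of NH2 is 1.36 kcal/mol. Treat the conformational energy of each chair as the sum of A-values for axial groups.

C1 and C3 have the same parity, so for the cis isomer the two substituents are e,e in one chair and a,a in the other.
Chair I (cyano axial, amino axial): E = 1.59 kcal/mol.
Chair II (cyano equatorial, amino equatorial): E = 0.00 kcal/mol.
Chair II is the more stable (lower-energy) conformer, and in that chair the amino group is equatorial.

equatorial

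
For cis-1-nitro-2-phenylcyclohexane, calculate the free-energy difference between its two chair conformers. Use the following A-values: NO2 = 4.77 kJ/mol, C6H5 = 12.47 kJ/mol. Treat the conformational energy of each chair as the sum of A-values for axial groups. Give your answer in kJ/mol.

7.70 kJ/mol

C1 and C2 have opposite parity, so for the cis isomer the two substituents are one axial and one equatorial in each chair.
Chair I (nitro axial, phenyl equatorial): E = 4.77 kJ/mol.
Chair II (nitro equatorial, phenyl axial): E = 12.47 kJ/mol.
ΔE = 12.47 − 4.77 = 7.70 kJ/mol; chair I is more stable.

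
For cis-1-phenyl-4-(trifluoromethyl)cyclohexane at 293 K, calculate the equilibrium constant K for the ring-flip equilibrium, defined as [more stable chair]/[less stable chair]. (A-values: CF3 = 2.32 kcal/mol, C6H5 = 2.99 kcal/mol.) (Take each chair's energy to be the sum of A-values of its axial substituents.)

C1 and C4 have opposite parity, so for the cis isomer the two substituents are one axial and one equatorial in each chair.
Chair I (trifluoromethyl axial, phenyl equatorial): E = 2.32 kcal/mol; chair II (trifluoromethyl equatorial, phenyl axial): E = 2.99 kcal/mol.
ΔG = 0.67 kcal/mol between the two chairs.
K = exp(ΔG/RT) with R = 1.987×10⁻³ kcal mol⁻¹ K⁻¹ and T = 293 K gives K ≈ 3.16.

K ≈ 3.16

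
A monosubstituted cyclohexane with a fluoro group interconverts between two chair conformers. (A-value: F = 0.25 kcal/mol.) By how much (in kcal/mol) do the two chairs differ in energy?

0.25 kcal/mol

A monosubstituted cyclohexane has one chair with the fluoro group axial (E = A = 0.25 kcal/mol) and one with it equatorial (E = 0).
ΔE = 0.25 − 0 = 0.25 kcal/mol.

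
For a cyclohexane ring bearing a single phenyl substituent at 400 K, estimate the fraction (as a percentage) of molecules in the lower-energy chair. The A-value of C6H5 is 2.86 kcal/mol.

97.3%

One chair has the phenyl group axial (E = 2.86 kcal/mol) and the other has it equatorial (E = 0).
ΔG = 2.86 kcal/mol between the two chairs.
K = exp(ΔG/RT) with R = 1.987×10⁻³ kcal mol⁻¹ K⁻¹ and T = 400 K gives K ≈ 36.5.
Fraction in the lower-energy chair = K/(K+1) = 97.3%.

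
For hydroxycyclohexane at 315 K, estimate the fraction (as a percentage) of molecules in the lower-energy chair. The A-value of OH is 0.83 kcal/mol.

One chair has the hydroxyl group axial (E = 0.83 kcal/mol) and the other has it equatorial (E = 0).
ΔG = 0.83 kcal/mol between the two chairs.
K = exp(ΔG/RT) with R = 1.987×10⁻³ kcal mol⁻¹ K⁻¹ and T = 315 K gives K ≈ 3.77.
Fraction in the lower-energy chair = K/(K+1) = 79.0%.

79.0%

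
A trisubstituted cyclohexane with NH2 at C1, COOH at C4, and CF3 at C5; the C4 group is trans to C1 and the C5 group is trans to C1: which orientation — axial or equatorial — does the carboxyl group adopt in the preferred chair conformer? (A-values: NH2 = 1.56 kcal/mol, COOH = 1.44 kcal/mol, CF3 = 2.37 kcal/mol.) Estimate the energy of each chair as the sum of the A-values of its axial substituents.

Chair I (amino axial, carboxyl axial, trifluoromethyl equatorial): E = 3.00 kcal/mol.
Chair II (amino equatorial, carboxyl equatorial, trifluoromethyl axial): E = 2.37 kcal/mol.
Chair II is the more stable (lower-energy) conformer, and in that chair the carboxyl group is equatorial.

equatorial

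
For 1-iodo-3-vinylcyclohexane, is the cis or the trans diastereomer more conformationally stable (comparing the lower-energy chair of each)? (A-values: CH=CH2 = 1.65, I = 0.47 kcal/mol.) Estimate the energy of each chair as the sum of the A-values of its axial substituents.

cis

At 1,3 positions (parity same): cis → (e,e or a,a); trans → (a,e or e,a).
Best chair for cis: E = 0.00 kcal/mol; best chair for trans: E = 0.47 kcal/mol.
The cis isomer is lower by 0.47 kcal/mol.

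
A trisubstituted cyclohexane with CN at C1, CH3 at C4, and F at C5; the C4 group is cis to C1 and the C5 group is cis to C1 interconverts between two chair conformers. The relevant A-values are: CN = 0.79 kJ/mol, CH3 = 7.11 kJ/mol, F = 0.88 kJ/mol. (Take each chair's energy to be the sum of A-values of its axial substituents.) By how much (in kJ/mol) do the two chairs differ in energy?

Chair I (cyano axial, methyl equatorial, fluoro axial): E = 1.67 kJ/mol.
Chair II (cyano equatorial, methyl axial, fluoro equatorial): E = 7.11 kJ/mol.
ΔE = 7.11 − 1.67 = 5.44 kJ/mol; chair I is more stable.

5.44 kJ/mol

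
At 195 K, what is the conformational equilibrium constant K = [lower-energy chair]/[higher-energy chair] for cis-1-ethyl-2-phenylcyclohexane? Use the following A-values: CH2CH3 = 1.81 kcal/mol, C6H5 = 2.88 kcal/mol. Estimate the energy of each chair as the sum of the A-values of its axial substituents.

K ≈ 15.8

C1 and C2 have opposite parity, so for the cis isomer the two substituents are one axial and one equatorial in each chair.
Chair I (ethyl axial, phenyl equatorial): E = 1.81 kcal/mol; chair II (ethyl equatorial, phenyl axial): E = 2.88 kcal/mol.
ΔG = 1.07 kcal/mol between the two chairs.
K = exp(ΔG/RT) with R = 1.987×10⁻³ kcal mol⁻¹ K⁻¹ and T = 195 K gives K ≈ 15.8.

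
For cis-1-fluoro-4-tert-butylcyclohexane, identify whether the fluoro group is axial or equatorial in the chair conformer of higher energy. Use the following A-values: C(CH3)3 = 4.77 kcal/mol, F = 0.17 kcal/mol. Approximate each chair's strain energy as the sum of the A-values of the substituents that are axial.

equatorial

C1 and C4 have opposite parity, so for the cis isomer the two substituents are one axial and one equatorial in each chair.
Chair I (tert-butyl axial, fluoro equatorial): E = 4.77 kcal/mol.
Chair II (tert-butyl equatorial, fluoro axial): E = 0.17 kcal/mol.
Chair I is the less stable (higher-energy) conformer, and in that chair the fluoro group is equatorial.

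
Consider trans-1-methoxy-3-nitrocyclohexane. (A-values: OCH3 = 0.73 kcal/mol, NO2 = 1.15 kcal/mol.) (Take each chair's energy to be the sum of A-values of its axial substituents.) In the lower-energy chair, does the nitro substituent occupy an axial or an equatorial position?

equatorial

C1 and C3 have the same parity, so for the trans isomer the two substituents are one axial and one equatorial in each chair.
Chair I (methoxy axial, nitro equatorial): E = 0.73 kcal/mol.
Chair II (methoxy equatorial, nitro axial): E = 1.15 kcal/mol.
Chair I is the more stable (lower-energy) conformer, and in that chair the nitro group is equatorial.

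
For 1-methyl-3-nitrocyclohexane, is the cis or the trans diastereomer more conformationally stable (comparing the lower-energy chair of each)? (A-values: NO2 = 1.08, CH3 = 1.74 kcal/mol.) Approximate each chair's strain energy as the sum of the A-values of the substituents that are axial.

cis

At 1,3 positions (parity same): cis → (e,e or a,a); trans → (a,e or e,a).
Best chair for cis: E = 0.00 kcal/mol; best chair for trans: E = 1.08 kcal/mol.
The cis isomer is lower by 1.08 kcal/mol.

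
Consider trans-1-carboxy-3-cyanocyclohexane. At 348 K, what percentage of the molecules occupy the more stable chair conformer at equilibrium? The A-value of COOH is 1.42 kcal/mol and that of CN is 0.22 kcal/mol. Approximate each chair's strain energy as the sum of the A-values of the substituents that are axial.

85.0%

C1 and C3 have the same parity, so for the trans isomer the two substituents are one axial and one equatorial in each chair.
Chair I (carboxyl axial, cyano equatorial): E = 1.42 kcal/mol; chair II (carboxyl equatorial, cyano axial): E = 0.22 kcal/mol.
ΔG = 1.20 kcal/mol between the two chairs.
K = exp(ΔG/RT) with R = 1.987×10⁻³ kcal mol⁻¹ K⁻¹ and T = 348 K gives K ≈ 5.67.
Fraction in the lower-energy chair = K/(K+1) = 85.0%.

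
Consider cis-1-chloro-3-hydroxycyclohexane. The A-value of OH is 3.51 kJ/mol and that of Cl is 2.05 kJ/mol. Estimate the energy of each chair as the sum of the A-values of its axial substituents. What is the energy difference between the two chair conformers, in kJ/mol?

C1 and C3 have the same parity, so for the cis isomer the two substituents are e,e in one chair and a,a in the other.
Chair I (hydroxyl axial, chloro axial): E = 5.56 kJ/mol.
Chair II (hydroxyl equatorial, chloro equatorial): E = 0.00 kJ/mol.
ΔE = 5.56 − 0.00 = 5.56 kJ/mol; chair II is more stable.

5.56 kJ/mol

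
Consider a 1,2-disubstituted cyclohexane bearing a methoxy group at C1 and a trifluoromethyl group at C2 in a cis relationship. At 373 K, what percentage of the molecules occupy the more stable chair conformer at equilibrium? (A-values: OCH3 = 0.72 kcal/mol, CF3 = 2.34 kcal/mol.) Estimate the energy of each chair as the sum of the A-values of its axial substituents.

89.9%

C1 and C2 have opposite parity, so for the cis isomer the two substituents are one axial and one equatorial in each chair.
Chair I (methoxy axial, trifluoromethyl equatorial): E = 0.72 kcal/mol; chair II (methoxy equatorial, trifluoromethyl axial): E = 2.34 kcal/mol.
ΔG = 1.62 kcal/mol between the two chairs.
K = exp(ΔG/RT) with R = 1.987×10⁻³ kcal mol⁻¹ K⁻¹ and T = 373 K gives K ≈ 8.9.
Fraction in the lower-energy chair = K/(K+1) = 89.9%.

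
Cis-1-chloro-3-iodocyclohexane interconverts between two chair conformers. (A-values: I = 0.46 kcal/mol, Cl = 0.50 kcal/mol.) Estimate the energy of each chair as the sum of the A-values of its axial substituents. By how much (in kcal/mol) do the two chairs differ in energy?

0.96 kcal/mol

C1 and C3 have the same parity, so for the cis isomer the two substituents are e,e in one chair and a,a in the other.
Chair I (iodo axial, chloro axial): E = 0.96 kcal/mol.
Chair II (iodo equatorial, chloro equatorial): E = 0.00 kcal/mol.
ΔE = 0.96 − 0.00 = 0.96 kcal/mol; chair II is more stable.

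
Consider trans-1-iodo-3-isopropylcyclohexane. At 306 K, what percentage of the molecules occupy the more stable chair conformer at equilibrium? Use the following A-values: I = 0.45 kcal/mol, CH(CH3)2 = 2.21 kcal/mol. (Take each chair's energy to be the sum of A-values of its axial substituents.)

C1 and C3 have the same parity, so for the trans isomer the two substituents are one axial and one equatorial in each chair.
Chair I (iodo axial, isopropyl equatorial): E = 0.45 kcal/mol; chair II (iodo equatorial, isopropyl axial): E = 2.21 kcal/mol.
ΔG = 1.76 kcal/mol between the two chairs.
K = exp(ΔG/RT) with R = 1.987×10⁻³ kcal mol⁻¹ K⁻¹ and T = 306 K gives K ≈ 18.1.
Fraction in the lower-energy chair = K/(K+1) = 94.8%.

94.8%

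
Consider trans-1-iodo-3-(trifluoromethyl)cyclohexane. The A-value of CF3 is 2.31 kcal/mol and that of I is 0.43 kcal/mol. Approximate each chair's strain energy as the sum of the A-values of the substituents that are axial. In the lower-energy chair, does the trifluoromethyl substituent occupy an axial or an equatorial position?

equatorial

C1 and C3 have the same parity, so for the trans isomer the two substituents are one axial and one equatorial in each chair.
Chair I (trifluoromethyl axial, iodo equatorial): E = 2.31 kcal/mol.
Chair II (trifluoromethyl equatorial, iodo axial): E = 0.43 kcal/mol.
Chair II is the more stable (lower-energy) conformer, and in that chair the trifluoromethyl group is equatorial.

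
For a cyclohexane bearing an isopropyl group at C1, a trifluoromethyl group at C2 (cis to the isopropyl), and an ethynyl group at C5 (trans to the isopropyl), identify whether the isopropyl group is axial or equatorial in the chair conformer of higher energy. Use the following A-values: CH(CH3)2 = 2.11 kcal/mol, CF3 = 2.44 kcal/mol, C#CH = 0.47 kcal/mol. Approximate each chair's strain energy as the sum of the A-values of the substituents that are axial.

Chair I (isopropyl axial, trifluoromethyl equatorial, ethynyl equatorial): E = 2.11 kcal/mol.
Chair II (isopropyl equatorial, trifluoromethyl axial, ethynyl axial): E = 2.91 kcal/mol.
Chair II is the less stable (higher-energy) conformer, and in that chair the isopropyl group is equatorial.

equatorial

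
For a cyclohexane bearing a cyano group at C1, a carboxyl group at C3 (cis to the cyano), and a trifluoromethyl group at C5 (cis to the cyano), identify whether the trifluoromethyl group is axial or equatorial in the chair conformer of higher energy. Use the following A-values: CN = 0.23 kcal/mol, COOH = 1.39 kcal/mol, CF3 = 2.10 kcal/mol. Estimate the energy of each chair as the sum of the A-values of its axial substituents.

Chair I (cyano axial, carboxyl axial, trifluoromethyl axial): E = 3.72 kcal/mol.
Chair II (cyano equatorial, carboxyl equatorial, trifluoromethyl equatorial): E = 0.00 kcal/mol.
Chair I is the less stable (higher-energy) conformer, and in that chair the trifluoromethyl group is axial.

axial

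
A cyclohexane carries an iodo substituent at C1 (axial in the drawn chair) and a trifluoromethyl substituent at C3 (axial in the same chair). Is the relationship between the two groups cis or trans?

cis

C1 and C3 have the same parity, so their axial bonds point in the same direction.
With same-parity carbons, two substituents on the same face are both axial or both equatorial; opposite faces give one of each.
Here the groups are axial/axial → same face → cis.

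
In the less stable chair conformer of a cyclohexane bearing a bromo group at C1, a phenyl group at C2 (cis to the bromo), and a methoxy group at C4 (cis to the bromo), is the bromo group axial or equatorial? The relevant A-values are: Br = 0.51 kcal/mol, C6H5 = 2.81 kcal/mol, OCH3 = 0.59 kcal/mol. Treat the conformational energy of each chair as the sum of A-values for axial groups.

equatorial

Chair I (bromo axial, phenyl equatorial, methoxy equatorial): E = 0.51 kcal/mol.
Chair II (bromo equatorial, phenyl axial, methoxy axial): E = 3.40 kcal/mol.
Chair II is the less stable (higher-energy) conformer, and in that chair the bromo group is equatorial.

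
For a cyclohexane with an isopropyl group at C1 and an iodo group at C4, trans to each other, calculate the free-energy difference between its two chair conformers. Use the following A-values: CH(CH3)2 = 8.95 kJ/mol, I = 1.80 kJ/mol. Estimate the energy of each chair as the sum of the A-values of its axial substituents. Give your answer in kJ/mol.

10.75 kJ/mol

C1 and C4 have opposite parity, so for the trans isomer the two substituents are e,e in one chair and a,a in the other.
Chair I (isopropyl axial, iodo axial): E = 10.75 kJ/mol.
Chair II (isopropyl equatorial, iodo equatorial): E = 0.00 kJ/mol.
ΔE = 10.75 − 0.00 = 10.75 kJ/mol; chair II is more stable.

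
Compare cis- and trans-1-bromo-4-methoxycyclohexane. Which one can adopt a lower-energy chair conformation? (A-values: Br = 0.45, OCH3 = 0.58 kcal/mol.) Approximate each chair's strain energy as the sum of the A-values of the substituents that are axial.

At 1,4 positions (parity opposite): cis → (a,e or e,a); trans → (e,e or a,a).
Best chair for cis: E = 0.45 kcal/mol; best chair for trans: E = 0.00 kcal/mol.
The trans isomer is lower by 0.45 kcal/mol.

trans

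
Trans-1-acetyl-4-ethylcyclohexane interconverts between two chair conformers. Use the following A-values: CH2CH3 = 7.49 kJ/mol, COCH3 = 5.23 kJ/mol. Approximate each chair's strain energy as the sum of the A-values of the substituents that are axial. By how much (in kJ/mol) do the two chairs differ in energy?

12.72 kJ/mol

C1 and C4 have opposite parity, so for the trans isomer the two substituents are e,e in one chair and a,a in the other.
Chair I (ethyl axial, acetyl axial): E = 12.72 kJ/mol.
Chair II (ethyl equatorial, acetyl equatorial): E = 0.00 kJ/mol.
ΔE = 12.72 − 0.00 = 12.72 kJ/mol; chair II is more stable.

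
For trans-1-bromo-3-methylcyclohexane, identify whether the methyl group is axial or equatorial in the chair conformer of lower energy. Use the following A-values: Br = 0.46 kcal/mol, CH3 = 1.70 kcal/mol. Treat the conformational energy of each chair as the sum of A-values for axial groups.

C1 and C3 have the same parity, so for the trans isomer the two substituents are one axial and one equatorial in each chair.
Chair I (bromo axial, methyl equatorial): E = 0.46 kcal/mol.
Chair II (bromo equatorial, methyl axial): E = 1.70 kcal/mol.
Chair I is the more stable (lower-energy) conformer, and in that chair the methyl group is equatorial.

equatorial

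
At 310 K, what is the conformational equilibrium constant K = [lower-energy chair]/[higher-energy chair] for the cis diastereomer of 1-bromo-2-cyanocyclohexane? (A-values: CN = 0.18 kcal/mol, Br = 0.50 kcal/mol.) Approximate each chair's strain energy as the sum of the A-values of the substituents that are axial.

K ≈ 1.68

C1 and C2 have opposite parity, so for the cis isomer the two substituents are one axial and one equatorial in each chair.
Chair I (cyano axial, bromo equatorial): E = 0.18 kcal/mol; chair II (cyano equatorial, bromo axial): E = 0.50 kcal/mol.
ΔG = 0.32 kcal/mol between the two chairs.
K = exp(ΔG/RT) with R = 1.987×10⁻³ kcal mol⁻¹ K⁻¹ and T = 310 K gives K ≈ 1.68.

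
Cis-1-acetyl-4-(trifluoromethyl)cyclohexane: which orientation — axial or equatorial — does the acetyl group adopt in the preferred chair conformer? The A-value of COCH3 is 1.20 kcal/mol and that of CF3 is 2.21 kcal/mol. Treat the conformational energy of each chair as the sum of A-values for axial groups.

C1 and C4 have opposite parity, so for the cis isomer the two substituents are one axial and one equatorial in each chair.
Chair I (acetyl axial, trifluoromethyl equatorial): E = 1.20 kcal/mol.
Chair II (acetyl equatorial, trifluoromethyl axial): E = 2.21 kcal/mol.
Chair I is the more stable (lower-energy) conformer, and in that chair the acetyl group is axial.

axial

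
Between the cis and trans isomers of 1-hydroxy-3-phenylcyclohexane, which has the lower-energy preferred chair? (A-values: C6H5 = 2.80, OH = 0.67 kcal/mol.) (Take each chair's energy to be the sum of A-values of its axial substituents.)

cis

At 1,3 positions (parity same): cis → (e,e or a,a); trans → (a,e or e,a).
Best chair for cis: E = 0.00 kcal/mol; best chair for trans: E = 0.67 kcal/mol.
The cis isomer is lower by 0.67 kcal/mol.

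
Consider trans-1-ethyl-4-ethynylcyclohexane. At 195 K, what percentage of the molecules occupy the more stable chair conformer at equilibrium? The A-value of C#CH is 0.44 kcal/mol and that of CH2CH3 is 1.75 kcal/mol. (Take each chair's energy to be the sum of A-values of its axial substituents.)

C1 and C4 have opposite parity, so for the trans isomer the two substituents are e,e in one chair and a,a in the other.
Chair I (ethynyl axial, ethyl axial): E = 2.19 kcal/mol; chair II (ethynyl equatorial, ethyl equatorial): E = 0.00 kcal/mol.
ΔG = 2.19 kcal/mol between the two chairs.
K = exp(ΔG/RT) with R = 1.987×10⁻³ kcal mol⁻¹ K⁻¹ and T = 195 K gives K ≈ 285.
Fraction in the lower-energy chair = K/(K+1) = 99.7%.

99.7%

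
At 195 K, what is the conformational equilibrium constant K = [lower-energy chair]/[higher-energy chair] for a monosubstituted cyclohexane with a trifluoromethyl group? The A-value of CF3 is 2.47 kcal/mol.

One chair has the trifluoromethyl group axial (E = 2.47 kcal/mol) and the other has it equatorial (E = 0).
ΔG = 2.47 kcal/mol between the two chairs.
K = exp(ΔG/RT) with R = 1.987×10⁻³ kcal mol⁻¹ K⁻¹ and T = 195 K gives K ≈ 587.

K ≈ 587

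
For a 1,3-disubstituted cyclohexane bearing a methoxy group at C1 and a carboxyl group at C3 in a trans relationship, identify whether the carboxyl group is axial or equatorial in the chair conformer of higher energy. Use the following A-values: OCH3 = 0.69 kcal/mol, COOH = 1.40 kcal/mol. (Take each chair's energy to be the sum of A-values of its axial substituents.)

C1 and C3 have the same parity, so for the trans isomer the two substituents are one axial and one equatorial in each chair.
Chair I (methoxy axial, carboxyl equatorial): E = 0.69 kcal/mol.
Chair II (methoxy equatorial, carboxyl axial): E = 1.40 kcal/mol.
Chair II is the less stable (higher-energy) conformer, and in that chair the carboxyl group is axial.

axial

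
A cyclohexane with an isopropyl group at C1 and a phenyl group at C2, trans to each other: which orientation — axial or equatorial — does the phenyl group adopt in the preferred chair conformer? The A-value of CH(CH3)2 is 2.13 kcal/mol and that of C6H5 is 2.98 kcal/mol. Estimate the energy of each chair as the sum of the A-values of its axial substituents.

C1 and C2 have opposite parity, so for the trans isomer the two substituents are e,e in one chair and a,a in the other.
Chair I (isopropyl axial, phenyl axial): E = 5.11 kcal/mol.
Chair II (isopropyl equatorial, phenyl equatorial): E = 0.00 kcal/mol.
Chair II is the more stable (lower-energy) conformer, and in that chair the phenyl group is equatorial.

equatorial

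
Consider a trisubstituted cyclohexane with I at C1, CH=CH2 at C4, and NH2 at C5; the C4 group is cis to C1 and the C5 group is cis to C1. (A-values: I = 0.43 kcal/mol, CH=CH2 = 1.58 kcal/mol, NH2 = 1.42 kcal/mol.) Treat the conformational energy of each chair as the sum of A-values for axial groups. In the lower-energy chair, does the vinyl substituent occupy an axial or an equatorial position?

Chair I (iodo axial, vinyl equatorial, amino axial): E = 1.85 kcal/mol.
Chair II (iodo equatorial, vinyl axial, amino equatorial): E = 1.58 kcal/mol.
Chair II is the more stable (lower-energy) conformer, and in that chair the vinyl group is axial.

axial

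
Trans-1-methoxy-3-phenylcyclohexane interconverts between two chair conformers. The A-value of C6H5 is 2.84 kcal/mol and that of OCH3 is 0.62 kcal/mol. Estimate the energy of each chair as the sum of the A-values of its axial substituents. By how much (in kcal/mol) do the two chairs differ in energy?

2.22 kcal/mol

C1 and C3 have the same parity, so for the trans isomer the two substituents are one axial and one equatorial in each chair.
Chair I (phenyl axial, methoxy equatorial): E = 2.84 kcal/mol.
Chair II (phenyl equatorial, methoxy axial): E = 0.62 kcal/mol.
ΔE = 2.84 − 0.62 = 2.22 kcal/mol; chair II is more stable.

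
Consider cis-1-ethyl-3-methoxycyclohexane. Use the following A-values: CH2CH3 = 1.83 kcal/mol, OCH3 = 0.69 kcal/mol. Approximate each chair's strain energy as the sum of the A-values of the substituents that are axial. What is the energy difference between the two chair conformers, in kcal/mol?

C1 and C3 have the same parity, so for the cis isomer the two substituents are e,e in one chair and a,a in the other.
Chair I (ethyl axial, methoxy axial): E = 2.52 kcal/mol.
Chair II (ethyl equatorial, methoxy equatorial): E = 0.00 kcal/mol.
ΔE = 2.52 − 0.00 = 2.52 kcal/mol; chair II is more stable.

2.52 kcal/mol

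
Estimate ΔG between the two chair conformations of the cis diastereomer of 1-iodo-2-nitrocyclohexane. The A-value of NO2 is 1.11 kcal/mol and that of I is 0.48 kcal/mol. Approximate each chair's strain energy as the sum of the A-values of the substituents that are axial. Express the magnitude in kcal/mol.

C1 and C2 have opposite parity, so for the cis isomer the two substituents are one axial and one equatorial in each chair.
Chair I (nitro axial, iodo equatorial): E = 1.11 kcal/mol.
Chair II (nitro equatorial, iodo axial): E = 0.48 kcal/mol.
ΔE = 1.11 − 0.48 = 0.63 kcal/mol; chair II is more stable.

0.63 kcal/mol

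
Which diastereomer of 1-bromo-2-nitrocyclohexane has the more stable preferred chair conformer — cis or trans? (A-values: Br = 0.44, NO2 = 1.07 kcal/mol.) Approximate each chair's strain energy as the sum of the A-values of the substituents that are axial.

trans

At 1,2 positions (parity opposite): cis → (a,e or e,a); trans → (e,e or a,a).
Best chair for cis: E = 0.44 kcal/mol; best chair for trans: E = 0.00 kcal/mol.
The trans isomer is lower by 0.44 kcal/mol.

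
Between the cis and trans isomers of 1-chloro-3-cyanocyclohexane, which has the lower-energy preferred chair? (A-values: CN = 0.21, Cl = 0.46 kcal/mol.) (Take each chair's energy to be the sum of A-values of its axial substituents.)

At 1,3 positions (parity same): cis → (e,e or a,a); trans → (a,e or e,a).
Best chair for cis: E = 0.00 kcal/mol; best chair for trans: E = 0.21 kcal/mol.
The cis isomer is lower by 0.21 kcal/mol.

cis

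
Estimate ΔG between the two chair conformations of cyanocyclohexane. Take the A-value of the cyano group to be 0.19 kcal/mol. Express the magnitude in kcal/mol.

0.19 kcal/mol

A monosubstituted cyclohexane has one chair with the cyano group axial (E = A = 0.19 kcal/mol) and one with it equatorial (E = 0).
ΔE = 0.19 − 0 = 0.19 kcal/mol.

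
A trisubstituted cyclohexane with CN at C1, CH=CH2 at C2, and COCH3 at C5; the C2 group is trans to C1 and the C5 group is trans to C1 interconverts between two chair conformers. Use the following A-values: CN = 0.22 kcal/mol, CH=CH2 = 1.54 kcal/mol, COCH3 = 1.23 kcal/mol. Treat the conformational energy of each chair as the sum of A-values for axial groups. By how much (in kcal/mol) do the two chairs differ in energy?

Chair I (cyano axial, vinyl axial, acetyl equatorial): E = 1.76 kcal/mol.
Chair II (cyano equatorial, vinyl equatorial, acetyl axial): E = 1.23 kcal/mol.
ΔE = 1.76 − 1.23 = 0.53 kcal/mol; chair II is more stable.

0.53 kcal/mol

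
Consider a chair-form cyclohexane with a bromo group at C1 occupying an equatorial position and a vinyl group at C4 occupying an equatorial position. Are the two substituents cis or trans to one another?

trans

C1 and C4 have opposite parity, so their axial bonds point in opposite directions.
With opposite-parity carbons, two substituents on the same face are one axial and one equatorial; opposite faces give both axial or both equatorial.
Here the groups are equatorial/equatorial → opposite face → trans.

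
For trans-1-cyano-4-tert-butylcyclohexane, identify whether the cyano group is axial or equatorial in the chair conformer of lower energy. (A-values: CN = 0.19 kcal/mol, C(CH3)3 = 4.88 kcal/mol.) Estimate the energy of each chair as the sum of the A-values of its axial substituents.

C1 and C4 have opposite parity, so for the trans isomer the two substituents are e,e in one chair and a,a in the other.
Chair I (cyano axial, tert-butyl axial): E = 5.07 kcal/mol.
Chair II (cyano equatorial, tert-butyl equatorial): E = 0.00 kcal/mol.
Chair II is the more stable (lower-energy) conformer, and in that chair the cyano group is equatorial.

equatorial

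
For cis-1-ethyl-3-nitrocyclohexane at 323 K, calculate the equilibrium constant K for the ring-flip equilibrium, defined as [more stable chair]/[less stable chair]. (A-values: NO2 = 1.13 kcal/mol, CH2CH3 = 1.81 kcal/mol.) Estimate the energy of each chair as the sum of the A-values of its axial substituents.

C1 and C3 have the same parity, so for the cis isomer the two substituents are e,e in one chair and a,a in the other.
Chair I (nitro axial, ethyl axial): E = 2.94 kcal/mol; chair II (nitro equatorial, ethyl equatorial): E = 0.00 kcal/mol.
ΔG = 2.94 kcal/mol between the two chairs.
K = exp(ΔG/RT) with R = 1.987×10⁻³ kcal mol⁻¹ K⁻¹ and T = 323 K gives K ≈ 97.6.

K ≈ 97.6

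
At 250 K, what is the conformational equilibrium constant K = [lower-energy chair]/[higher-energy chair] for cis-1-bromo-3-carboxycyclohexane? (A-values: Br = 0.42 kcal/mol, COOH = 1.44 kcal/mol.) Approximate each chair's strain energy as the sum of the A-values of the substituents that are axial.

K ≈ 42.3

C1 and C3 have the same parity, so for the cis isomer the two substituents are e,e in one chair and a,a in the other.
Chair I (bromo axial, carboxyl axial): E = 1.86 kcal/mol; chair II (bromo equatorial, carboxyl equatorial): E = 0.00 kcal/mol.
ΔG = 1.86 kcal/mol between the two chairs.
K = exp(ΔG/RT) with R = 1.987×10⁻³ kcal mol⁻¹ K⁻¹ and T = 250 K gives K ≈ 42.3.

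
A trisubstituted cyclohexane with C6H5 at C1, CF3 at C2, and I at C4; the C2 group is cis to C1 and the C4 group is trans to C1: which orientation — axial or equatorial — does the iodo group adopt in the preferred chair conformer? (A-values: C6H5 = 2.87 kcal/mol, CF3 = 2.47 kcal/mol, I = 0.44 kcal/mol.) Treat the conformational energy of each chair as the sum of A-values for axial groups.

Chair I (phenyl axial, trifluoromethyl equatorial, iodo axial): E = 3.31 kcal/mol.
Chair II (phenyl equatorial, trifluoromethyl axial, iodo equatorial): E = 2.47 kcal/mol.
Chair II is the more stable (lower-energy) conformer, and in that chair the iodo group is equatorial.

equatorial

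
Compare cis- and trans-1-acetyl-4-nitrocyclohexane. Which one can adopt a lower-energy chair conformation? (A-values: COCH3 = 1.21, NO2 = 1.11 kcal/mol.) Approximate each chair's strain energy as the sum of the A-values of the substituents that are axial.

At 1,4 positions (parity opposite): cis → (a,e or e,a); trans → (e,e or a,a).
Best chair for cis: E = 1.11 kcal/mol; best chair for trans: E = 0.00 kcal/mol.
The trans isomer is lower by 1.11 kcal/mol.

trans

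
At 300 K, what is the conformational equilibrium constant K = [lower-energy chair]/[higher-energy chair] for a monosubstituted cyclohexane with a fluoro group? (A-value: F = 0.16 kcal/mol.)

K ≈ 1.31

One chair has the fluoro group axial (E = 0.16 kcal/mol) and the other has it equatorial (E = 0).
ΔG = 0.16 kcal/mol between the two chairs.
K = exp(ΔG/RT) with R = 1.987×10⁻³ kcal mol⁻¹ K⁻¹ and T = 300 K gives K ≈ 1.31.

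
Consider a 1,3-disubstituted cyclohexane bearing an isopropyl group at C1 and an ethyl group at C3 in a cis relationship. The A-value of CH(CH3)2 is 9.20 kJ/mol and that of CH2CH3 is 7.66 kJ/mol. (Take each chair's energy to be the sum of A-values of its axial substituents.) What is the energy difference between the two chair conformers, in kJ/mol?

16.86 kJ/mol

C1 and C3 have the same parity, so for the cis isomer the two substituents are e,e in one chair and a,a in the other.
Chair I (isopropyl axial, ethyl axial): E = 16.86 kJ/mol.
Chair II (isopropyl equatorial, ethyl equatorial): E = 0.00 kJ/mol.
ΔE = 16.86 − 0.00 = 16.86 kJ/mol; chair II is more stable.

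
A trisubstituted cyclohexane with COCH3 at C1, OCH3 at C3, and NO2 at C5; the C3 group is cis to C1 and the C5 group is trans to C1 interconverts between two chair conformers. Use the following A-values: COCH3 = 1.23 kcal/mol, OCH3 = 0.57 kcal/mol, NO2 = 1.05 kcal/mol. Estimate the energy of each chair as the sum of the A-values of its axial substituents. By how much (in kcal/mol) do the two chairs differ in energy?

Chair I (acetyl axial, methoxy axial, nitro equatorial): E = 1.80 kcal/mol.
Chair II (acetyl equatorial, methoxy equatorial, nitro axial): E = 1.05 kcal/mol.
ΔE = 1.80 − 1.05 = 0.75 kcal/mol; chair II is more stable.

0.75 kcal/mol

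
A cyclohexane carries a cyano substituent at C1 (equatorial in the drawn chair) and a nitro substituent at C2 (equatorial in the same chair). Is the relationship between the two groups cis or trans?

C1 and C2 have opposite parity, so their axial bonds point in opposite directions.
With opposite-parity carbons, two substituents on the same face are one axial and one equatorial; opposite faces give both axial or both equatorial.
Here the groups are equatorial/equatorial → opposite face → trans.

trans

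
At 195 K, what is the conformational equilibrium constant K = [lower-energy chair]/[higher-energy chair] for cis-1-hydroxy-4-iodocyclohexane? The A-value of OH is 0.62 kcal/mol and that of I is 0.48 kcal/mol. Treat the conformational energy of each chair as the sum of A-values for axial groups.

C1 and C4 have opposite parity, so for the cis isomer the two substituents are one axial and one equatorial in each chair.
Chair I (hydroxyl axial, iodo equatorial): E = 0.62 kcal/mol; chair II (hydroxyl equatorial, iodo axial): E = 0.48 kcal/mol.
ΔG = 0.14 kcal/mol between the two chairs.
K = exp(ΔG/RT) with R = 1.987×10⁻³ kcal mol⁻¹ K⁻¹ and T = 195 K gives K ≈ 1.44.

K ≈ 1.44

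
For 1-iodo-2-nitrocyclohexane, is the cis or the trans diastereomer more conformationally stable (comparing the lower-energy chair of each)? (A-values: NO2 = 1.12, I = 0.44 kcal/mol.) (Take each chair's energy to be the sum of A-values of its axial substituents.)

At 1,2 positions (parity opposite): cis → (a,e or e,a); trans → (e,e or a,a).
Best chair for cis: E = 0.44 kcal/mol; best chair for trans: E = 0.00 kcal/mol.
The trans isomer is lower by 0.44 kcal/mol.

trans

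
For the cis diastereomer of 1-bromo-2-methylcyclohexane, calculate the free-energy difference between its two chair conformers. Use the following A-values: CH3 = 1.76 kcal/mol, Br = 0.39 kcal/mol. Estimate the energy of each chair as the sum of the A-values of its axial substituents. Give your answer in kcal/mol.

1.37 kcal/mol

C1 and C2 have opposite parity, so for the cis isomer the two substituents are one axial and one equatorial in each chair.
Chair I (methyl axial, bromo equatorial): E = 1.76 kcal/mol.
Chair II (methyl equatorial, bromo axial): E = 0.39 kcal/mol.
ΔE = 1.76 − 0.39 = 1.37 kcal/mol; chair II is more stable.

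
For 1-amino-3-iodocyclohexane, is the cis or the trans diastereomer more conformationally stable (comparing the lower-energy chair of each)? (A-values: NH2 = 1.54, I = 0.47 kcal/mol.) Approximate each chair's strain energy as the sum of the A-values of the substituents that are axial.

cis

At 1,3 positions (parity same): cis → (e,e or a,a); trans → (a,e or e,a).
Best chair for cis: E = 0.00 kcal/mol; best chair for trans: E = 0.47 kcal/mol.
The cis isomer is lower by 0.47 kcal/mol.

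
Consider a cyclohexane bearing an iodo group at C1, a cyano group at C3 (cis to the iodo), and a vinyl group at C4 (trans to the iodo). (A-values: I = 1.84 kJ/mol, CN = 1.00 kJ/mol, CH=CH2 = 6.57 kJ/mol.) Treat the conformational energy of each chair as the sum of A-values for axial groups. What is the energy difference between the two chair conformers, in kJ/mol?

Chair I (iodo axial, cyano axial, vinyl axial): E = 9.41 kJ/mol.
Chair II (iodo equatorial, cyano equatorial, vinyl equatorial): E = 0.00 kJ/mol.
ΔE = 9.41 − 0.00 = 9.41 kJ/mol; chair II is more stable.

9.41 kJ/mol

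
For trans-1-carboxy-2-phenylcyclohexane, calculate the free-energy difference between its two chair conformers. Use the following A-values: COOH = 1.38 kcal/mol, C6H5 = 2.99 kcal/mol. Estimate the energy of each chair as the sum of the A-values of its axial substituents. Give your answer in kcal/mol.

4.37 kcal/mol

C1 and C2 have opposite parity, so for the trans isomer the two substituents are e,e in one chair and a,a in the other.
Chair I (carboxyl axial, phenyl axial): E = 4.37 kcal/mol.
Chair II (carboxyl equatorial, phenyl equatorial): E = 0.00 kcal/mol.
ΔE = 4.37 − 0.00 = 4.37 kcal/mol; chair II is more stable.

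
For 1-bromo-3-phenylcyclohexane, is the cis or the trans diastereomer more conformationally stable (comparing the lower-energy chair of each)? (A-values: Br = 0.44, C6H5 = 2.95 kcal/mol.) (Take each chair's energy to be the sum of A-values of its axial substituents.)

At 1,3 positions (parity same): cis → (e,e or a,a); trans → (a,e or e,a).
Best chair for cis: E = 0.00 kcal/mol; best chair for trans: E = 0.44 kcal/mol.
The cis isomer is lower by 0.44 kcal/mol.

cis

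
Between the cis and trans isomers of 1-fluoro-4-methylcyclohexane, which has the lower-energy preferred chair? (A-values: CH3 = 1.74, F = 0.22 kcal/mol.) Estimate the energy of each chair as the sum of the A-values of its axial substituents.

At 1,4 positions (parity opposite): cis → (a,e or e,a); trans → (e,e or a,a).
Best chair for cis: E = 0.22 kcal/mol; best chair for trans: E = 0.00 kcal/mol.
The trans isomer is lower by 0.22 kcal/mol.

trans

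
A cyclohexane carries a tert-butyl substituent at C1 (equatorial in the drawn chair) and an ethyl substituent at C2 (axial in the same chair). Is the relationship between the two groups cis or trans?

C1 and C2 have opposite parity, so their axial bonds point in opposite directions.
With opposite-parity carbons, two substituents on the same face are one axial and one equatorial; opposite faces give both axial or both equatorial.
Here the groups are equatorial/axial → same face → cis.

cis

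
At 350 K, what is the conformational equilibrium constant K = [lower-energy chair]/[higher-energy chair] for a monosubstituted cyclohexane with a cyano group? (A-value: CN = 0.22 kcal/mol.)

One chair has the cyano group axial (E = 0.22 kcal/mol) and the other has it equatorial (E = 0).
ΔG = 0.22 kcal/mol between the two chairs.
K = exp(ΔG/RT) with R = 1.987×10⁻³ kcal mol⁻¹ K⁻¹ and T = 350 K gives K ≈ 1.37.

K ≈ 1.37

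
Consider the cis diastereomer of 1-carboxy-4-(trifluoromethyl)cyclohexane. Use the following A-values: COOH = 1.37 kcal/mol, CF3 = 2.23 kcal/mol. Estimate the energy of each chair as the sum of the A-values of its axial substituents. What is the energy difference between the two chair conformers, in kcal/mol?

0.86 kcal/mol

C1 and C4 have opposite parity, so for the cis isomer the two substituents are one axial and one equatorial in each chair.
Chair I (carboxyl axial, trifluoromethyl equatorial): E = 1.37 kcal/mol.
Chair II (carboxyl equatorial, trifluoromethyl axial): E = 2.23 kcal/mol.
ΔE = 2.23 − 1.37 = 0.86 kcal/mol; chair I is more stable.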